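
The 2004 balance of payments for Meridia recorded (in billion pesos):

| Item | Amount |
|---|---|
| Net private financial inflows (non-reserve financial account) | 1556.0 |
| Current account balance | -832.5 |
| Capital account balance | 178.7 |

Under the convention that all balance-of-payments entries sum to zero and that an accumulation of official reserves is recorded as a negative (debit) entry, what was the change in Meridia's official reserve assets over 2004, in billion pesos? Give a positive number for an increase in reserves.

902.2

Official reserve transactions balance = -((-832.5) + 178.7 + 1556.0) = -902.2
An accumulation of reserves is recorded as a debit (negative entry), so the change in the stock of reserves is the negative of that balance.
Change in official reserves = -(-902.2) = 902.2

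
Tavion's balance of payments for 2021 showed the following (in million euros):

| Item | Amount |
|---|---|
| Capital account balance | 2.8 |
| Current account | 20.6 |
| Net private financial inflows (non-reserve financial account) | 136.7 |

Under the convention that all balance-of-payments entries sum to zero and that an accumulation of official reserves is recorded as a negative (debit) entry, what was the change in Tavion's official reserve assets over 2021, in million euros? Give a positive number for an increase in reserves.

Official reserve transactions balance = -(20.6 + 2.8 + 136.7) = -160.1
An accumulation of reserves is recorded as a debit (negative entry), so the change in the stock of reserves is the negative of that balance.
Change in official reserves = -(-160.1) = 160.1

160.1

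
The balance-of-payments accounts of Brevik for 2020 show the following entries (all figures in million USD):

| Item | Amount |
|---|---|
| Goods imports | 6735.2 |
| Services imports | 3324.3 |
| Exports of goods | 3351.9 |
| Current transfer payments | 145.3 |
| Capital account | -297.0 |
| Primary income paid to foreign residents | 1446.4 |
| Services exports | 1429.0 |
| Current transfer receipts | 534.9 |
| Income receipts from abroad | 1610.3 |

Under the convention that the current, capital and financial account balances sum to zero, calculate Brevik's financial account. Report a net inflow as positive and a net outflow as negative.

Goods balance = 3351.9 - 6735.2 = -3383.3
Services balance = 1429.0 - 3324.3 = -1895.3
Trade balance (goods + services) = -3383.3 + (-1895.3) = -5278.6
Net primary income = 1610.3 - 1446.4 = 163.9
Net secondary income = 534.9 - 145.3 = 389.6
Current account = -5278.6 + 163.9 + 389.6 = -4725.1
Financial account = -(-4725.1 + (-297.0)) = 5022.1

5022.1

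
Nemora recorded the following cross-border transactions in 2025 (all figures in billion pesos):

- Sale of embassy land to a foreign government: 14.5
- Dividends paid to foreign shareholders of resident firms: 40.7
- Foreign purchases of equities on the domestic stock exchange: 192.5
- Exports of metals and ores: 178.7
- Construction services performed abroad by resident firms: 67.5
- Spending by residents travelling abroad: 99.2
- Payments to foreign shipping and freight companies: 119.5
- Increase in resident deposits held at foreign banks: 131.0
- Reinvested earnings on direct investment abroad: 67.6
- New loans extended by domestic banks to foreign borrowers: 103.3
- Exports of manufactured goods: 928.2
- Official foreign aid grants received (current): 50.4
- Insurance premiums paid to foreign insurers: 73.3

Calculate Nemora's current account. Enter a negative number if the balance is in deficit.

959.7

Goods: 928.2 + 178.7 = 1106.9
Services: -119.5 - 73.3 + 67.5 - 99.2 = -224.5
Primary income: 67.6 - 40.7 = 26.9
Secondary income: 50.4
Current account = 1106.9 + (-224.5) + 26.9 + 50.4 = 959.7
(Excluded from the current account — capital account: sale of embassy land to a foreign government 14.5; financial account: foreign purchases of equities on the domestic stock exchange 192.5, increase in resident deposits held at foreign banks 131.0, new loans extended by domestic banks to foreign borrowers 103.3.)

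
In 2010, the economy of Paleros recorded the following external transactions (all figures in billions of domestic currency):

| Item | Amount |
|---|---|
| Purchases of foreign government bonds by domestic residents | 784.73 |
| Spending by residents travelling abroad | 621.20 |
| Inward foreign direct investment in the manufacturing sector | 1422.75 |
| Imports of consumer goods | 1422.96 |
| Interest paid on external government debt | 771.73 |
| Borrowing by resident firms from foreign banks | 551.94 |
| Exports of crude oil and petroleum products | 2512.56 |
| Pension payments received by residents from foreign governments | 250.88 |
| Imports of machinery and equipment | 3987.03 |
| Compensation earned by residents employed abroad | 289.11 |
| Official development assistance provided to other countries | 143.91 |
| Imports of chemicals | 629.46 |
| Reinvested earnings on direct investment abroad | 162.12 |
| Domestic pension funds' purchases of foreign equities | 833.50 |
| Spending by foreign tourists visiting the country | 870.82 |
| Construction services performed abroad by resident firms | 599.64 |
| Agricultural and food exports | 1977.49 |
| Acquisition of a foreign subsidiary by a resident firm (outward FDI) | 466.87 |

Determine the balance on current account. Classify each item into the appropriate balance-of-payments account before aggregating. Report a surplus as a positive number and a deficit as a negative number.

Goods: 2512.56 + 1977.49 - 1422.96 - 3987.03 - 629.46 = -1549.40
Services: 870.82 - 621.20 + 599.64 = 849.26
Primary income: 162.12 - 771.73 + 289.11 = -320.50
Secondary income: 250.88 - 143.91 = 106.97
Current account = (-1549.40) + 849.26 + (-320.50) + 106.97 = -913.67
(Excluded from the current account — financial account: purchases of foreign government bonds by domestic residents 784.73, inward foreign direct investment in the manufacturing sector 1422.75, borrowing by resident firms from foreign banks 551.94, domestic pension funds' purchases of foreign equities 833.50, acquisition of a foreign subsidiary by a resident firm (outward FDI) 466.87.)

-913.67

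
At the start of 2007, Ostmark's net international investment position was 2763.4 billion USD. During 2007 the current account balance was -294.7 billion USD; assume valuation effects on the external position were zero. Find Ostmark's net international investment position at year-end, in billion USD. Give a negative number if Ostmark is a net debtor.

2468.7

With no valuation effects, change in NIIP = current account = -294.7
End-of-year NIIP = 2763.4 + (-294.7) = 2468.7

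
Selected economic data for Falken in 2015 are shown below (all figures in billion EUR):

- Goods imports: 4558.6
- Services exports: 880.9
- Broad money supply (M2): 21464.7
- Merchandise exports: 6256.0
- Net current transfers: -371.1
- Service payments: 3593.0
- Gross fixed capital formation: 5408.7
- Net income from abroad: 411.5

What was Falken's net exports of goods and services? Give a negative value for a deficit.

-1014.7

Goods balance = 6256.0 - 4558.6 = 1697.4
Services balance = 880.9 - 3593.0 = -2712.1
Trade balance (goods + services) = 1697.4 + (-2712.1) = -1014.7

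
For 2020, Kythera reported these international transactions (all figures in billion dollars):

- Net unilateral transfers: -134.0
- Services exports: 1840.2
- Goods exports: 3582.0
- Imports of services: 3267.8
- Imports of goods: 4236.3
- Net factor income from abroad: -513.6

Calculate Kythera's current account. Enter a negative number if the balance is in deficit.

-2729.5

Goods balance = 3582.0 - 4236.3 = -654.3
Services balance = 1840.2 - 3267.8 = -1427.6
Trade balance (goods + services) = -654.3 + (-1427.6) = -2081.9
Net primary income = -513.6
Net secondary income = -134.0
Current account = -2081.9 + (-513.6) + (-134.0) = -2729.5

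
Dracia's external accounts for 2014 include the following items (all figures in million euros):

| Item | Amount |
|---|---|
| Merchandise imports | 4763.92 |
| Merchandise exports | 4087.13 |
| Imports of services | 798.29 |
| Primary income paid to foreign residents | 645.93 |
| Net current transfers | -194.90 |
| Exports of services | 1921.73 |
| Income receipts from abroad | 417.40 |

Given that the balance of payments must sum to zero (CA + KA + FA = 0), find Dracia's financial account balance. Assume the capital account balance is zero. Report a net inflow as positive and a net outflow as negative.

Goods balance = 4087.13 - 4763.92 = -676.79
Services balance = 1921.73 - 798.29 = 1123.44
Trade balance (goods + services) = -676.79 + 1123.44 = 446.65
Net primary income = 417.40 - 645.93 = -228.53
Net secondary income = -194.90
Current account = 446.65 + (-228.53) + (-194.90) = 23.22
Financial account = -(23.22) = -23.22

-23.22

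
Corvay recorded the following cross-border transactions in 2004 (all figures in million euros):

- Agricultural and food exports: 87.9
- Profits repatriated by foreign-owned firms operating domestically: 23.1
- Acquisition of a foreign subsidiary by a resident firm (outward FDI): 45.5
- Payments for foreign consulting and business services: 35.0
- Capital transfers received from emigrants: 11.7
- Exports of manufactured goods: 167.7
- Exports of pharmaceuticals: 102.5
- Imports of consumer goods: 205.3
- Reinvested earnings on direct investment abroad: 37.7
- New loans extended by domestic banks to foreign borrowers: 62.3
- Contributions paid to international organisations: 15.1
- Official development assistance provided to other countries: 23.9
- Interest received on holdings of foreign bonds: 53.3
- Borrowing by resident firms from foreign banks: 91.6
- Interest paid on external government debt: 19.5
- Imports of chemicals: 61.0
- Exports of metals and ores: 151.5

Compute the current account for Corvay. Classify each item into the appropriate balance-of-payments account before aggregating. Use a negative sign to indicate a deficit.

Goods: 167.7 - 205.3 + 151.5 - 61.0 + 102.5 + 87.9 = 243.3
Services: -35.0
Primary income: -23.1 - 19.5 + 37.7 + 53.3 = 48.4
Secondary income: -23.9 - 15.1 = -39.0
Current account = 243.3 + (-35.0) + 48.4 + (-39.0) = 217.7
(Excluded from the current account — financial account: acquisition of a foreign subsidiary by a resident firm (outward FDI) 45.5, new loans extended by domestic banks to foreign borrowers 62.3, borrowing by resident firms from foreign banks 91.6; capital account: capital transfers received from emigrants 11.7.)

217.7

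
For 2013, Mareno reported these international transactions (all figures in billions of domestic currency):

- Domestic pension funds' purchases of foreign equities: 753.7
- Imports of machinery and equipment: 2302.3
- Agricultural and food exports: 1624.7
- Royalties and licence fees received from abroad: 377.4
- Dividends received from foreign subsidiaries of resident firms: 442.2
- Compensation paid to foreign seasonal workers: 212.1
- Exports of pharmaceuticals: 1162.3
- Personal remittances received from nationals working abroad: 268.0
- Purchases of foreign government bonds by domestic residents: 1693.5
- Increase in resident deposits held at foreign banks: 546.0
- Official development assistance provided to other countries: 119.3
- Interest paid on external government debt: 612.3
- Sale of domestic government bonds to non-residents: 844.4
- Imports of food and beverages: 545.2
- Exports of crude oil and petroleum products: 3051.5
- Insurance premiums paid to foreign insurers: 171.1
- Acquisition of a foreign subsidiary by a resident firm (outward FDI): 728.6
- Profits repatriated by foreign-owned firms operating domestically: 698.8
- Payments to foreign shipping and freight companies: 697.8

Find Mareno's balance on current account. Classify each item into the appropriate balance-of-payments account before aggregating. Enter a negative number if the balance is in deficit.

1567.2

Goods: -2302.3 + 1624.7 - 545.2 + 1162.3 + 3051.5 = 2991.0
Services: -171.1 + 377.4 - 697.8 = -491.5
Primary income: 442.2 - 212.1 - 698.8 - 612.3 = -1081.0
Secondary income: 268.0 - 119.3 = 148.7
Current account = 2991.0 + (-491.5) + (-1081.0) + 148.7 = 1567.2
(Excluded from the current account — financial account: domestic pension funds' purchases of foreign equities 753.7, purchases of foreign government bonds by domestic residents 1693.5, increase in resident deposits held at foreign banks 546.0, sale of domestic government bonds to non-residents 844.4, acquisition of a foreign subsidiary by a resident firm (outward FDI) 728.6.)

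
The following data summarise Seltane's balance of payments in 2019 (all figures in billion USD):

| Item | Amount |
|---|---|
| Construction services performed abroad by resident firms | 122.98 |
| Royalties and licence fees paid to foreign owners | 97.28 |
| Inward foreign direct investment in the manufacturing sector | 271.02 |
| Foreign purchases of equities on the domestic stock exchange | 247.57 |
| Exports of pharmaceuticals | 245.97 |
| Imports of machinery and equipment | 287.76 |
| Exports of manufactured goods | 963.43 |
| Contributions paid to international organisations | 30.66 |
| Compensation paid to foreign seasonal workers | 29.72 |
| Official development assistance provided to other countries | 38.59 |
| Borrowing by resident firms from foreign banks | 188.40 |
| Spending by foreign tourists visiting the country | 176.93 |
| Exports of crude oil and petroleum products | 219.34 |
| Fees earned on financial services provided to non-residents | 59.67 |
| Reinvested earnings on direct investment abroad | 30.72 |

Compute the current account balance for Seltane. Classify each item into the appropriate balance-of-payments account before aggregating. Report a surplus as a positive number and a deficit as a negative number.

1335.03

Goods: -287.76 + 963.43 + 245.97 + 219.34 = 1140.98
Services: -97.28 + 122.98 + 59.67 + 176.93 = 262.30
Primary income: 30.72 - 29.72 = 1.00
Secondary income: -30.66 - 38.59 = -69.25
Current account = 1140.98 + 262.30 + 1.00 + (-69.25) = 1335.03
(Excluded from the current account — financial account: inward foreign direct investment in the manufacturing sector 271.02, foreign purchases of equities on the domestic stock exchange 247.57, borrowing by resident firms from foreign banks 188.40.)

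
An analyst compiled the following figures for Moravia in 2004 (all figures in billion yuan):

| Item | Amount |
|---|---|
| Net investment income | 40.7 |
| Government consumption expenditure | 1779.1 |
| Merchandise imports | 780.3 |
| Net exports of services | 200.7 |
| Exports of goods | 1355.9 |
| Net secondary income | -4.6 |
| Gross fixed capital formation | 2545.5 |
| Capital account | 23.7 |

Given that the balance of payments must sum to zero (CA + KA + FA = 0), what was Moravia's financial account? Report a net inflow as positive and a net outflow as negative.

-836.1

Goods balance = 1355.9 - 780.3 = 575.6
Services balance = 200.7
Trade balance (goods + services) = 575.6 + 200.7 = 776.3
Net primary income = 40.7
Net secondary income = -4.6
Current account = 776.3 + 40.7 + (-4.6) = 812.4
Financial account = -(812.4 + 23.7) = -836.1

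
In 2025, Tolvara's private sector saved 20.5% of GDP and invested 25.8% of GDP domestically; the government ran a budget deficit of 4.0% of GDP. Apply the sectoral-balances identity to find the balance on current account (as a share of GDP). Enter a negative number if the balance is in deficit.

By the sectoral-balances identity, CA = (S_private - I) + (T - G).
Private balance = 20.5 - 25.8 = -5.3
Government balance (T - G) = -4.0
CA = -5.3 + (-4.0) = -9.3

-9.3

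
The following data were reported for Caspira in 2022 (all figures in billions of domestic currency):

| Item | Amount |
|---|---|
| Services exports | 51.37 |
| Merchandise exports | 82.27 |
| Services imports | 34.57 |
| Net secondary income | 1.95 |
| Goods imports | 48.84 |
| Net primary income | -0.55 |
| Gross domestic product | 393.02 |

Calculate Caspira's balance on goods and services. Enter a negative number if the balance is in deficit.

Goods balance = 82.27 - 48.84 = 33.43
Services balance = 51.37 - 34.57 = 16.80
Trade balance (goods + services) = 33.43 + 16.80 = 50.23

50.23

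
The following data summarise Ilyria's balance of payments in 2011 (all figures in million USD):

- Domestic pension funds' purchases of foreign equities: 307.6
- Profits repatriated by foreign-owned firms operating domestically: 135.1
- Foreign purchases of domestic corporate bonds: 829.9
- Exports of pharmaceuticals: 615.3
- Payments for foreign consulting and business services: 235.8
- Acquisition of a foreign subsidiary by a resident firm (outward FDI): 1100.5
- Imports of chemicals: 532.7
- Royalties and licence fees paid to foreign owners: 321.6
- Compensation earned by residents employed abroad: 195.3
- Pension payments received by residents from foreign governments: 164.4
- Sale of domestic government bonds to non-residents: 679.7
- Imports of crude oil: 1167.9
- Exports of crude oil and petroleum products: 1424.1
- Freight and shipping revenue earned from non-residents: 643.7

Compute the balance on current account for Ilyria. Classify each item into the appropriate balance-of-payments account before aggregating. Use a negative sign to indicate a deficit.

649.7

Goods: -1167.9 + 1424.1 - 532.7 + 615.3 = 338.8
Services: 643.7 - 235.8 - 321.6 = 86.3
Primary income: 195.3 - 135.1 = 60.2
Secondary income: 164.4
Current account = 338.8 + 86.3 + 60.2 + 164.4 = 649.7
(Excluded from the current account — financial account: domestic pension funds' purchases of foreign equities 307.6, foreign purchases of domestic corporate bonds 829.9, acquisition of a foreign subsidiary by a resident firm (outward FDI) 1100.5, sale of domestic government bonds to non-residents 679.7.)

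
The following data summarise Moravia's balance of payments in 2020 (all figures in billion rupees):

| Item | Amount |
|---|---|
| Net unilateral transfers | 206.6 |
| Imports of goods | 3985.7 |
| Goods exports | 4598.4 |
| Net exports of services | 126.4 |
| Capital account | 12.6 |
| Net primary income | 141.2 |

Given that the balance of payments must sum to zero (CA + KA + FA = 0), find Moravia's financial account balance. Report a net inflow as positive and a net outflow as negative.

-1099.5

Goods balance = 4598.4 - 3985.7 = 612.7
Services balance = 126.4
Trade balance (goods + services) = 612.7 + 126.4 = 739.1
Net primary income = 141.2
Net secondary income = 206.6
Current account = 739.1 + 141.2 + 206.6 = 1086.9
Financial account = -(1086.9 + 12.6) = -1099.5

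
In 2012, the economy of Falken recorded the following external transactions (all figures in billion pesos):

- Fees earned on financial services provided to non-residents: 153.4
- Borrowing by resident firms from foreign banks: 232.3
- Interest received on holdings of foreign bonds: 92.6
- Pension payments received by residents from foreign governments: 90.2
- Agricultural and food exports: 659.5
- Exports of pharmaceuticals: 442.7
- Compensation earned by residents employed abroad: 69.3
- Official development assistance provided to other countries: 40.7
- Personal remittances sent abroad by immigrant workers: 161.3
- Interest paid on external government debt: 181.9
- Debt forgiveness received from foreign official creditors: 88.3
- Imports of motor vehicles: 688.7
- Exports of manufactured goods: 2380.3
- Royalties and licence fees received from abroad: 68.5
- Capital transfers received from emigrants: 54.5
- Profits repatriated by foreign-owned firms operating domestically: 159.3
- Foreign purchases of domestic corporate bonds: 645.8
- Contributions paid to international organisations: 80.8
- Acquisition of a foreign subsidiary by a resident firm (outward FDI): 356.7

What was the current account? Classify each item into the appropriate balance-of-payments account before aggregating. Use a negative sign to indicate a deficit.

Goods: 442.7 - 688.7 + 659.5 + 2380.3 = 2793.8
Services: 68.5 + 153.4 = 221.9
Primary income: 92.6 - 159.3 - 181.9 + 69.3 = -179.3
Secondary income: -80.8 + 90.2 - 161.3 - 40.7 = -192.6
Current account = 2793.8 + 221.9 + (-179.3) + (-192.6) = 2643.8
(Excluded from the current account — financial account: borrowing by resident firms from foreign banks 232.3, foreign purchases of domestic corporate bonds 645.8, acquisition of a foreign subsidiary by a resident firm (outward FDI) 356.7; capital account: debt forgiveness received from foreign official creditors 88.3, capital transfers received from emigrants 54.5.)

2643.8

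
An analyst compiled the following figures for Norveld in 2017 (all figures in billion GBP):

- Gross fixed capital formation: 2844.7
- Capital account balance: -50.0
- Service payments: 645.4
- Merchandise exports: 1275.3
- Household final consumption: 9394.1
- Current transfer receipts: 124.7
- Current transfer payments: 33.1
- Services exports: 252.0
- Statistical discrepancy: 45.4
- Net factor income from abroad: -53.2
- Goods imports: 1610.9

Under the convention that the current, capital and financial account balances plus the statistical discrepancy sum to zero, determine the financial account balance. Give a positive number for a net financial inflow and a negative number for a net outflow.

695.2

Goods balance = 1275.3 - 1610.9 = -335.6
Services balance = 252.0 - 645.4 = -393.4
Trade balance (goods + services) = -335.6 + (-393.4) = -729.0
Net primary income = -53.2
Net secondary income = 124.7 - 33.1 = 91.6
Current account = -729.0 + (-53.2) + 91.6 = -690.6
Financial account = -(-690.6 + (-50.0) + 45.4) = 695.2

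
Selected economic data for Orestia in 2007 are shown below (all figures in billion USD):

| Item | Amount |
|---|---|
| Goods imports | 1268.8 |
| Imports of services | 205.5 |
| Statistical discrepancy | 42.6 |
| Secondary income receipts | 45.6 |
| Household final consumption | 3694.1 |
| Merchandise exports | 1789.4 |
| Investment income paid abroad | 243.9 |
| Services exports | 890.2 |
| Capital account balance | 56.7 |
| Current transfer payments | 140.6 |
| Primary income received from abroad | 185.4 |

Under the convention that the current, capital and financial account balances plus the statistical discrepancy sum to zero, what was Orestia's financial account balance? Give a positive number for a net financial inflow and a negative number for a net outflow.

Goods balance = 1789.4 - 1268.8 = 520.6
Services balance = 890.2 - 205.5 = 684.7
Trade balance (goods + services) = 520.6 + 684.7 = 1205.3
Net primary income = 185.4 - 243.9 = -58.5
Net secondary income = 45.6 - 140.6 = -95.0
Current account = 1205.3 + (-58.5) + (-95.0) = 1051.8
Financial account = -(1051.8 + 56.7 + 42.6) = -1151.1

-1151.1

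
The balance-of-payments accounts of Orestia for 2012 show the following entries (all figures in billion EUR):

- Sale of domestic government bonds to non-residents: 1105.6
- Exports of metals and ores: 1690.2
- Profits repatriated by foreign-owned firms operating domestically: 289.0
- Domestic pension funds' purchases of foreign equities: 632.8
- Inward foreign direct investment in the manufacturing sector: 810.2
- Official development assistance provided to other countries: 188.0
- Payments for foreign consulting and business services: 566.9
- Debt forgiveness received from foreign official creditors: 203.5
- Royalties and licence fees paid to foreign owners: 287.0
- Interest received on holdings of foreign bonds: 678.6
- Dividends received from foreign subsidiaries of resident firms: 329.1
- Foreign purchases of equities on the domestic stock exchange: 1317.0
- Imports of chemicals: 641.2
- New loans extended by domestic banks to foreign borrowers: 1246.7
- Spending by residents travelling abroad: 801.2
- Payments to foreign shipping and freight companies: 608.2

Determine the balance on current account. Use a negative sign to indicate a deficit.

Goods: -641.2 + 1690.2 = 1049.0
Services: -566.9 - 287.0 - 608.2 - 801.2 = -2263.3
Primary income: 678.6 - 289.0 + 329.1 = 718.7
Secondary income: -188.0
Current account = 1049.0 + (-2263.3) + 718.7 + (-188.0) = -683.6
(Excluded from the current account — financial account: sale of domestic government bonds to non-residents 1105.6, domestic pension funds' purchases of foreign equities 632.8, inward foreign direct investment in the manufacturing sector 810.2, foreign purchases of equities on the domestic stock exchange 1317.0, new loans extended by domestic banks to foreign borrowers 1246.7; capital account: debt forgiveness received from foreign official creditors 203.5.)

-683.6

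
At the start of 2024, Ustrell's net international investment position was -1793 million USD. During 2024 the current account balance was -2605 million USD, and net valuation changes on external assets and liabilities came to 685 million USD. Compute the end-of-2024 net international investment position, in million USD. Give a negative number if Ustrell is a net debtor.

Change in NIIP = current account + net valuation change = -2605 + 685 = -1920
End-of-year NIIP = -1793 + (-1920) = -3713

-3713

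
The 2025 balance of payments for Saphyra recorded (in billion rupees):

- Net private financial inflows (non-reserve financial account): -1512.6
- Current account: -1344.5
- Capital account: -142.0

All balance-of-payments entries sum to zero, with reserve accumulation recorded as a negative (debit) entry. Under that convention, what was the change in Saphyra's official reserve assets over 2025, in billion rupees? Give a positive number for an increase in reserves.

-2999.1

Official reserve transactions balance = -((-1344.5) + (-142.0) + (-1512.6)) = 2999.1
An accumulation of reserves is recorded as a debit (negative entry), so the change in the stock of reserves is the negative of that balance.
Change in official reserves = -(2999.1) = -2999.1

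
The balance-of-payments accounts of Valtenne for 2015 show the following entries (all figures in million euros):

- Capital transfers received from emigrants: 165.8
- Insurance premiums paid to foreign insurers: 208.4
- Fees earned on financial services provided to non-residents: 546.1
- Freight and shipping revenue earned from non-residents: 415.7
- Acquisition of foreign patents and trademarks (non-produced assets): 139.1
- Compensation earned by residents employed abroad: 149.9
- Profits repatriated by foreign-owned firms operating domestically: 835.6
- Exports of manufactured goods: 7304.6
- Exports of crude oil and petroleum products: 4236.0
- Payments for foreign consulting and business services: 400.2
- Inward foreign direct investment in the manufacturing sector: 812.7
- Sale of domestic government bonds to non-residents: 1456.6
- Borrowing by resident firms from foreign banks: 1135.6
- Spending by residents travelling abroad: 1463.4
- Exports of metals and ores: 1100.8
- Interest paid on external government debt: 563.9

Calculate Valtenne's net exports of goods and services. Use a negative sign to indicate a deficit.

Goods: 1100.8 + 4236.0 + 7304.6 = 12641.4
Services: -208.4 + 546.1 - 1463.4 + 415.7 - 400.2 = -1110.2
Trade balance = 12641.4 + (-1110.2) = 11531.2
(Excluded from the trade balance — capital account: capital transfers received from emigrants 165.8, acquisition of foreign patents and trademarks (non-produced assets) 139.1; primary income: compensation earned by residents employed abroad 149.9, profits repatriated by foreign-owned firms operating domestically 835.6, interest paid on external government debt 563.9; financial account: inward foreign direct investment in the manufacturing sector 812.7, sale of domestic government bonds to non-residents 1456.6, borrowing by resident firms from foreign banks 1135.6.)

11531.2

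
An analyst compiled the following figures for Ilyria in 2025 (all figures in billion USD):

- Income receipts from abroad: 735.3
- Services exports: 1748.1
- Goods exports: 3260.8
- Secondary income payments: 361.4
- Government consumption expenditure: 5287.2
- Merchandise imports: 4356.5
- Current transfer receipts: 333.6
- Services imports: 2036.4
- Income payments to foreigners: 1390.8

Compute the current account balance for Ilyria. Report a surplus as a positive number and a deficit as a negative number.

-2067.3

Goods balance = 3260.8 - 4356.5 = -1095.7
Services balance = 1748.1 - 2036.4 = -288.3
Trade balance (goods + services) = -1095.7 + (-288.3) = -1384.0
Net primary income = 735.3 - 1390.8 = -655.5
Net secondary income = 333.6 - 361.4 = -27.8
Current account = -1384.0 + (-655.5) + (-27.8) = -2067.3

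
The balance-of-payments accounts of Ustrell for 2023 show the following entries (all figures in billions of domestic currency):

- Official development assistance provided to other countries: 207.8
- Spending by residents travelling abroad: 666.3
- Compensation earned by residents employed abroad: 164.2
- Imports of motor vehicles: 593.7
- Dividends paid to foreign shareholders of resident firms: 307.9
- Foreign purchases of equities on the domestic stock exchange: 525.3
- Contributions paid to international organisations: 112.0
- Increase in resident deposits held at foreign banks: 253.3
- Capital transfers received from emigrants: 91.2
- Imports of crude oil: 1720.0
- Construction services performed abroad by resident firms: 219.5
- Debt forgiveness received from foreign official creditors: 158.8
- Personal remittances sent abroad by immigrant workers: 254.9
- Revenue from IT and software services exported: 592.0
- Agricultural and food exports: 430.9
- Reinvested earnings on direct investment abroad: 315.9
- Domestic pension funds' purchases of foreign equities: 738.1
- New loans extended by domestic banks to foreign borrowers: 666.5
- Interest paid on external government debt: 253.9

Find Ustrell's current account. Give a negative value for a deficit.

-2394.0

Goods: -593.7 + 430.9 - 1720.0 = -1882.8
Services: 592.0 + 219.5 - 666.3 = 145.2
Primary income: -253.9 + 164.2 - 307.9 + 315.9 = -81.7
Secondary income: -207.8 - 254.9 - 112.0 = -574.7
Current account = (-1882.8) + 145.2 + (-81.7) + (-574.7) = -2394.0
(Excluded from the current account — financial account: foreign purchases of equities on the domestic stock exchange 525.3, increase in resident deposits held at foreign banks 253.3, domestic pension funds' purchases of foreign equities 738.1, new loans extended by domestic banks to foreign borrowers 666.5; capital account: capital transfers received from emigrants 91.2, debt forgiveness received from foreign official creditors 158.8.)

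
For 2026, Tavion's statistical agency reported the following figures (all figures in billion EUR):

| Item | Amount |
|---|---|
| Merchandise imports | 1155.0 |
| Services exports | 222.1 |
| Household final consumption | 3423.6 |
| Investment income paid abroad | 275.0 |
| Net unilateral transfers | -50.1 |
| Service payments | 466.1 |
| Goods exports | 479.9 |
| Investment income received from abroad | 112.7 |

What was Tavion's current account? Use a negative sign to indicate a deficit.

Goods balance = 479.9 - 1155.0 = -675.1
Services balance = 222.1 - 466.1 = -244.0
Trade balance (goods + services) = -675.1 + (-244.0) = -919.1
Net primary income = 112.7 - 275.0 = -162.3
Net secondary income = -50.1
Current account = -919.1 + (-162.3) + (-50.1) = -1131.5

-1131.5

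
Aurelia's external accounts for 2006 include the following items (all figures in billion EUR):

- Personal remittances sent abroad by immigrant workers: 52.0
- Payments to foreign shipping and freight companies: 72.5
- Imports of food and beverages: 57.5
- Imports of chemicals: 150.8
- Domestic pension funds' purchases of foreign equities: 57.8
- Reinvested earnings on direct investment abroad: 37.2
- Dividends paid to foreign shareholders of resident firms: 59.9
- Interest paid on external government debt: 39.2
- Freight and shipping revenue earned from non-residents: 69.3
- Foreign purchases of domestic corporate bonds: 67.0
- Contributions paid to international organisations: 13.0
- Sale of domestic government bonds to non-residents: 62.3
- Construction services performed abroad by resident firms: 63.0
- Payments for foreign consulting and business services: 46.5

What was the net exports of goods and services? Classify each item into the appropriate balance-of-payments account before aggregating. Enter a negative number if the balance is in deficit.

-195.0

Goods: -57.5 - 150.8 = -208.3
Services: -46.5 - 72.5 + 63.0 + 69.3 = 13.3
Trade balance = -208.3 + 13.3 = -195.0
(Excluded from the trade balance — secondary income: personal remittances sent abroad by immigrant workers 52.0, contributions paid to international organisations 13.0; financial account: domestic pension funds' purchases of foreign equities 57.8, foreign purchases of domestic corporate bonds 67.0, sale of domestic government bonds to non-residents 62.3; primary income: reinvested earnings on direct investment abroad 37.2, dividends paid to foreign shareholders of resident firms 59.9, interest paid on external government debt 39.2.)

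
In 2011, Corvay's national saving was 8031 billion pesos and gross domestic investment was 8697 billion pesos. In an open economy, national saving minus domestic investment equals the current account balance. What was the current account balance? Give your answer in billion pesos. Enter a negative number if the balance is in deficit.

-666

CA = S - I = 8031 - 8697 = -666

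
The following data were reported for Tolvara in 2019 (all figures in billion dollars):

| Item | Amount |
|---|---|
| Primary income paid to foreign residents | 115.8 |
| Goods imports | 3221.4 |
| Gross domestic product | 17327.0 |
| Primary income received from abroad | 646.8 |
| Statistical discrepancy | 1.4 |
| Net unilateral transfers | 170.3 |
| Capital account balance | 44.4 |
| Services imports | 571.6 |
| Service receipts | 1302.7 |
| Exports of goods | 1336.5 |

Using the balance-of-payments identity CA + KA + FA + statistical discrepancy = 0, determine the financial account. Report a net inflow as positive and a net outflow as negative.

Goods balance = 1336.5 - 3221.4 = -1884.9
Services balance = 1302.7 - 571.6 = 731.1
Trade balance (goods + services) = -1884.9 + 731.1 = -1153.8
Net primary income = 646.8 - 115.8 = 531.0
Net secondary income = 170.3
Current account = -1153.8 + 531.0 + 170.3 = -452.5
Financial account = -(-452.5 + 44.4 + 1.4) = 406.7

406.7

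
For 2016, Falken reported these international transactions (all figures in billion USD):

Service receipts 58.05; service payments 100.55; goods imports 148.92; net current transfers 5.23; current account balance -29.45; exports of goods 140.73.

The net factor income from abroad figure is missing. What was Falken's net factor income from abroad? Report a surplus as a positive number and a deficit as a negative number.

16.01

Current account = goods balance + services balance + net primary income + net secondary income
Sum of the known components = -45.46
Net factor income from abroad = CA - (known components) = -29.45 - (-45.46) = 16.01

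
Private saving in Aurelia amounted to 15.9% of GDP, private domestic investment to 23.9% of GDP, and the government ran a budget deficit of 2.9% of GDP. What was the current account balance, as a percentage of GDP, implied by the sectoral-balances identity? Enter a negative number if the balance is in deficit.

By the sectoral-balances identity, CA = (S_private - I) + (T - G).
Private balance = 15.9 - 23.9 = -8.0
Government balance (T - G) = -2.9
CA = -8.0 + (-2.9) = -10.9

-10.9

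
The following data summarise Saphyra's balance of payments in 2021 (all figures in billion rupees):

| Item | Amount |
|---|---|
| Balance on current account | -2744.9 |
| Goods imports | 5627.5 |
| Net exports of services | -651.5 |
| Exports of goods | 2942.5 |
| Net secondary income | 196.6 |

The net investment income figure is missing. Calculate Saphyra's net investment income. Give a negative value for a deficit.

395.0

Current account = goods balance + services balance + net primary income + net secondary income
Sum of the known components = -3139.9
Net investment income = CA - (known components) = -2744.9 - (-3139.9) = 395.0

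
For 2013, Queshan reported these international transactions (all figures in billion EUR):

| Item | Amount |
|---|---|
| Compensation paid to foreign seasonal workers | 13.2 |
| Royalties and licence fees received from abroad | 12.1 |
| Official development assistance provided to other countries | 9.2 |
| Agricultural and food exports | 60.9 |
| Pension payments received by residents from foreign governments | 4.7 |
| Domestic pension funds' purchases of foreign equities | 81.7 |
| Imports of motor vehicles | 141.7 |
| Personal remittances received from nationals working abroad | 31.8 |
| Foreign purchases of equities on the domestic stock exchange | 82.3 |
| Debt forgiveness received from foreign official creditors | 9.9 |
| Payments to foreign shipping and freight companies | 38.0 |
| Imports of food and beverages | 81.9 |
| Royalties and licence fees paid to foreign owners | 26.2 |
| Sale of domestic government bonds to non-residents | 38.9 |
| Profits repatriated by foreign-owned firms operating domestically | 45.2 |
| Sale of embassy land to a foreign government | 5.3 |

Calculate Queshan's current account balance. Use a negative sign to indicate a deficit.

Goods: -81.9 - 141.7 + 60.9 = -162.7
Services: 12.1 - 26.2 - 38.0 = -52.1
Primary income: -13.2 - 45.2 = -58.4
Secondary income: 31.8 - 9.2 + 4.7 = 27.3
Current account = (-162.7) + (-52.1) + (-58.4) + 27.3 = -245.9
(Excluded from the current account — financial account: domestic pension funds' purchases of foreign equities 81.7, foreign purchases of equities on the domestic stock exchange 82.3, sale of domestic government bonds to non-residents 38.9; capital account: debt forgiveness received from foreign official creditors 9.9, sale of embassy land to a foreign government 5.3.)

-245.9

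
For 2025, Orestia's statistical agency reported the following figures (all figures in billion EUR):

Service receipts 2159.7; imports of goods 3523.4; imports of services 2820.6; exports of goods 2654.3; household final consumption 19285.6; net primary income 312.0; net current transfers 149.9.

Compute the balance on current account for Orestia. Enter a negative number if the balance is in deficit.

Goods balance = 2654.3 - 3523.4 = -869.1
Services balance = 2159.7 - 2820.6 = -660.9
Trade balance (goods + services) = -869.1 + (-660.9) = -1530.0
Net primary income = 312.0
Net secondary income = 149.9
Current account = -1530.0 + 312.0 + 149.9 = -1068.1

-1068.1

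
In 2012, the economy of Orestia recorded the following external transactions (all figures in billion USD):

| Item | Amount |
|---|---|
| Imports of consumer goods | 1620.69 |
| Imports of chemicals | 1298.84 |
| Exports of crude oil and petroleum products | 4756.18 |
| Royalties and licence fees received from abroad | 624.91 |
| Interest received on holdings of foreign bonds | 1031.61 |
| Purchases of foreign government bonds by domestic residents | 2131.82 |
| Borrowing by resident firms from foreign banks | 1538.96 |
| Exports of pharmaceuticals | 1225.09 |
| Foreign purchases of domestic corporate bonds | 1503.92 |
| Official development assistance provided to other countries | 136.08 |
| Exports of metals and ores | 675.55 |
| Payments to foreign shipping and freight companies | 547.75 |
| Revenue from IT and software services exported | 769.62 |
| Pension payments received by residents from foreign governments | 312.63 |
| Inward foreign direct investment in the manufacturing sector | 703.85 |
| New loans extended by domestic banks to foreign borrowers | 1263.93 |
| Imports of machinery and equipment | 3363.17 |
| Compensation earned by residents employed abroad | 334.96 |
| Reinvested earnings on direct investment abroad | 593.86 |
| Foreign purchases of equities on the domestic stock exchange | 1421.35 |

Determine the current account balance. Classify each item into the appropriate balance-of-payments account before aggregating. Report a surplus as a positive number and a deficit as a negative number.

3357.88

Goods: 675.55 - 1620.69 - 3363.17 + 1225.09 - 1298.84 + 4756.18 = 374.12
Services: 624.91 + 769.62 - 547.75 = 846.78
Primary income: 334.96 + 593.86 + 1031.61 = 1960.43
Secondary income: 312.63 - 136.08 = 176.55
Current account = 374.12 + 846.78 + 1960.43 + 176.55 = 3357.88
(Excluded from the current account — financial account: purchases of foreign government bonds by domestic residents 2131.82, borrowing by resident firms from foreign banks 1538.96, foreign purchases of domestic corporate bonds 1503.92, inward foreign direct investment in the manufacturing sector 703.85, new loans extended by domestic banks to foreign borrowers 1263.93, foreign purchases of equities on the domestic stock exchange 1421.35.)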